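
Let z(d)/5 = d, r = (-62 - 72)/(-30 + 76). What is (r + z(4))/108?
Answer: 131/828 ≈ 0.15821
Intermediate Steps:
r = -67/23 (r = -134/46 = -134*1/46 = -67/23 ≈ -2.9130)
z(d) = 5*d
(r + z(4))/108 = (-67/23 + 5*4)/108 = (-67/23 + 20)*(1/108) = (393/23)*(1/108) = 131/828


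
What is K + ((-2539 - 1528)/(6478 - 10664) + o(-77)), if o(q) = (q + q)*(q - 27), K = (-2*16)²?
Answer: 10190501/598 ≈ 17041.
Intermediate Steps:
K = 1024 (K = (-32)² = 1024)
o(q) = 2*q*(-27 + q) (o(q) = (2*q)*(-27 + q) = 2*q*(-27 + q))
K + ((-2539 - 1528)/(6478 - 10664) + o(-77)) = 1024 + ((-2539 - 1528)/(6478 - 10664) + 2*(-77)*(-27 - 77)) = 1024 + (-4067/(-4186) + 2*(-77)*(-104)) = 1024 + (-4067*(-1/4186) + 16016) = 1024 + (581/598 + 16016) = 1024 + 9578149/598 = 10190501/598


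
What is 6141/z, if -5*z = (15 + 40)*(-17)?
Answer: 6141/187 ≈ 32.840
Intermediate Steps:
z = 187 (z = -(15 + 40)*(-17)/5 = -11*(-17) = -⅕*(-935) = 187)
6141/z = 6141/187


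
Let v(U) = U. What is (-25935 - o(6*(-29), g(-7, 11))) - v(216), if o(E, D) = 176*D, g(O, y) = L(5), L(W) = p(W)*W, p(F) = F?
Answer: -30551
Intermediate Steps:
L(W) = W² (L(W) = W*W = W²)
g(O, y) = 25 (g(O, y) = 5² = 25)
(-25935 - o(6*(-29), g(-7, 11))) - v(216) = (-25935 - 176*25) - 1*216 = (-25935 - 1*4400) - 216 = (-25935 - 4400) - 216 = -30335 - 216 = -30551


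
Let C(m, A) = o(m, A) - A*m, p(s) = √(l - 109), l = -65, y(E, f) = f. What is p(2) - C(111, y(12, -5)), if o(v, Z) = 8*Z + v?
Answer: -626 + I*√174 ≈ -626.0 + 13.191*I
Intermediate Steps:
o(v, Z) = v + 8*Z
p(s) = I*√174 (p(s) = √(-65 - 109) = √(-174) = I*√174)
C(m, A) = m + 8*A - A*m (C(m, A) = (m + 8*A) - A*m = m + 8*A - A*m)
p(2) - C(111, y(12, -5)) = I*√174 - (111 + 8*(-5) - 1*(-5)*111) = I*√174 - (111 - 40 + 555) = I*√174 - 1*626 = I*√174 - 626 = -626 + I*√174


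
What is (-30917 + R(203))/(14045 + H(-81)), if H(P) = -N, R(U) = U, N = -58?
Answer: -10238/4701 ≈ -2.1778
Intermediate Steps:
H(P) = 58 (H(P) = -1*(-58) = 58)
(-30917 + R(203))/(14045 + H(-81)) = (-30917 + 203)/(14045 + 58) = -30714/14103 = -30714*1/14103 = -10238/4701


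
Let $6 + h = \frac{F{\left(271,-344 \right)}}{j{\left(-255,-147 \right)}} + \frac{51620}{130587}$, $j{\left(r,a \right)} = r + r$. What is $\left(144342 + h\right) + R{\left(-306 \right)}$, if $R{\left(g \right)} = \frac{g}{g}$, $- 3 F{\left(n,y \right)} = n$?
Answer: $\frac{331475565181}{2296530} \approx 1.4434 \cdot 10^{5}$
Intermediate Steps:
$j{\left(r,a \right)} = 2 r$
$F{\left(n,y \right)} = - \frac{n}{3}$
$h = - \frac{12464609}{2296530}$ ($h = -6 + \left(\frac{\left(- \frac{1}{3}\right) 271}{2 \left(-255\right)} + \frac{51620}{130587}\right) = -6 + \left(- \frac{271}{3 \left(-510\right)} + 51620 \cdot \frac{1}{130587}\right) = -6 + \left(\left(- \frac{271}{3}\right) \left(- \frac{1}{510}\right) + \frac{1780}{4503}\right) = -6 + \left(\frac{271}{1530} + \frac{1780}{4503}\right) = -6 + \frac{1314571}{2296530} = - \frac{12464609}{2296530} \approx -5.4276$)
$R{\left(g \right)} = 1$
$\left(144342 + h\right) + R{\left(-306 \right)} = \left(144342 - \frac{12464609}{2296530}\right) + 1 = \frac{331473268651}{2296530} + 1 = \frac{331475565181}{2296530}$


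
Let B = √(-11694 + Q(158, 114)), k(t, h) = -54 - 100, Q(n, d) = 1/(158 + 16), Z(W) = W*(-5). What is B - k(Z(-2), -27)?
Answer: 154 + I*√354047370/174 ≈ 154.0 + 108.14*I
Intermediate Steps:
Z(W) = -5*W
Q(n, d) = 1/174
k(t, h) = -154
B = I*√354047370/174 (B = √(-11694 + 1/174) = √(-2034755/174) = I*√354047370/174 ≈ 108.14*I)
B - k(Z(-2), -27) = I*√354047370/174 - 1*(-154) = I*√354047370/174 + 154 = 154 + I*√354047370/174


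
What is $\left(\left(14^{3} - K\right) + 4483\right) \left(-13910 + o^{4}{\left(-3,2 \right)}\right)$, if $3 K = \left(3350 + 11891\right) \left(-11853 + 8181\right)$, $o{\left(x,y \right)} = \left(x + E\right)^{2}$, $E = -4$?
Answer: $107324341280001$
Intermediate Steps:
$o{\left(x,y \right)} = \left(-4 + x\right)^{2}$ ($o{\left(x,y \right)} = \left(x - 4\right)^{2} = \left(-4 + x\right)^{2}$)
$K = -18654984$ ($K = \frac{\left(3350 + 11891\right) \left(-11853 + 8181\right)}{3} = \frac{15241 \left(-3672\right)}{3} = \frac{1}{3} \left(-55964952\right) = -18654984$)
$\left(\left(14^{3} - K\right) + 4483\right) \left(-13910 + o^{4}{\left(-3,2 \right)}\right) = \left(\left(14^{3} - -18654984\right) + 4483\right) \left(-13910 + \left(\left(-4 - 3\right)^{2}\right)^{4}\right) = \left(\left(2744 + 18654984\right) + 4483\right) \left(-13910 + \left(\left(-7\right)^{2}\right)^{4}\right) = \left(18657728 + 4483\right) \left(-13910 + 49^{4}\right) = 18662211 \left(-13910 + 5764801\right) = 18662211 \cdot 5750891 = 107324341280001$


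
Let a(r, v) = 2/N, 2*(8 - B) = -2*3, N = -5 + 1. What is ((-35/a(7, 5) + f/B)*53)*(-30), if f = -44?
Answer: -104940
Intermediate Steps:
N = -4
B = 11 (B = 8 - (-1)*3 = 8 - ½*(-6) = 8 + 3 = 11)
a(r, v) = -½ (a(r, v) = 2/(-4) = 2*(-¼) = -½)
((-35/a(7, 5) + f/B)*53)*(-30) = ((-35/(-½) - 44/11)*53)*(-30) = ((-35*(-2) - 44*1/11)*53)*(-30) = ((70 - 4)*53)*(-30) = (66*53)*(-30) = 3498*(-30) = -104940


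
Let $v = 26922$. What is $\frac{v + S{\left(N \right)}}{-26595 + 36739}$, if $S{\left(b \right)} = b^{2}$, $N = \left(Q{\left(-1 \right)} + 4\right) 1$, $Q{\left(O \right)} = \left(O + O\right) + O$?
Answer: $\frac{26923}{10144} \approx 2.6541$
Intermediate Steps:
$Q{\left(O \right)} = 3 O$ ($Q{\left(O \right)} = 2 O + O = 3 O$)
$N = 1$ ($N = \left(3 \left(-1\right) + 4\right) 1 = \left(-3 + 4\right) 1 = 1 \cdot 1 = 1$)
$\frac{v + S{\left(N \right)}}{-26595 + 36739} = \frac{26922 + 1^{2}}{-26595 + 36739} = \frac{26922 + 1}{10144} = 26923 \cdot \frac{1}{10144} = \frac{26923}{10144}$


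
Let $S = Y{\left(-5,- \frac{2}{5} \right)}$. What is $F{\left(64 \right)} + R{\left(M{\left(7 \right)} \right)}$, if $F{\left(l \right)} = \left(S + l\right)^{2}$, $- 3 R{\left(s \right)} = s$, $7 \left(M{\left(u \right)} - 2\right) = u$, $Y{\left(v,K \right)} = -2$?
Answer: $3843$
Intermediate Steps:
$M{\left(u \right)} = 2 + \frac{u}{7}$
$R{\left(s \right)} = - \frac{s}{3}$
$S = -2$
$F{\left(l \right)} = \left(-2 + l\right)^{2}$
$F{\left(64 \right)} + R{\left(M{\left(7 \right)} \right)} = \left(-2 + 64\right)^{2} - \frac{2 + \frac{1}{7} \cdot 7}{3} = 62^{2} - \frac{2 + 1}{3} = 3844 - 1 = 3843$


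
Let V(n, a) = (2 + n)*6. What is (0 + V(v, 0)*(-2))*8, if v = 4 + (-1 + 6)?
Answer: -1056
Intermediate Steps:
v = 9 (v = 4 + 5 = 9)
V(n, a) = 12 + 6*n
(0 + V(v, 0)*(-2))*8 = (0 + (12 + 6*9)*(-2))*8 = (0 + (12 + 54)*(-2))*8 = (0 + 66*(-2))*8 = (0 - 132)*8 = -132*8 = -1056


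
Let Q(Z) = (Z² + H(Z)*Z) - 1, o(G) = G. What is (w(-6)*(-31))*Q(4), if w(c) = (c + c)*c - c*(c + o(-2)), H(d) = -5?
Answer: 3720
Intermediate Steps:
w(c) = 2*c² - c*(-2 + c) (w(c) = (c + c)*c - c*(c - 2) = (2*c)*c - c*(-2 + c) = 2*c² - c*(-2 + c))
Q(Z) = -1 + Z² - 5*Z (Q(Z) = (Z² - 5*Z) - 1 = -1 + Z² - 5*Z)
(w(-6)*(-31))*Q(4) = (-6*(2 - 6)*(-31))*(-1 + 4² - 5*4) = (-6*(-4)*(-31))*(-1 + 16 - 20) = (24*(-31))*(-5) = -744*(-5) = 3720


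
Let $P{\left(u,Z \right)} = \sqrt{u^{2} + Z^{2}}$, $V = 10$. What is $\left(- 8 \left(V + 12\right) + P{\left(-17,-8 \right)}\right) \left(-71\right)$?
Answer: $12496 - 71 \sqrt{353} \approx 11162.0$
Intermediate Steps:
$P{\left(u,Z \right)} = \sqrt{Z^{2} + u^{2}}$
$\left(- 8 \left(V + 12\right) + P{\left(-17,-8 \right)}\right) \left(-71\right) = \left(- 8 \left(10 + 12\right) + \sqrt{\left(-8\right)^{2} + \left(-17\right)^{2}}\right) \left(-71\right) = \left(\left(-8\right) 22 + \sqrt{64 + 289}\right) \left(-71\right) = \left(-176 + \sqrt{353}\right) \left(-71\right) = 12496 - 71 \sqrt{353}$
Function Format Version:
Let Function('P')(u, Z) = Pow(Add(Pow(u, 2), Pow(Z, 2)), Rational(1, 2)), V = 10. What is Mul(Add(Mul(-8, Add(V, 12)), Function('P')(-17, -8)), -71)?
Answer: Add(12496, Mul(-71, Pow(353, Rational(1, 2)))) ≈ 11162.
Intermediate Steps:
Function('P')(u, Z) = Pow(Add(Pow(Z, 2), Pow(u, 2)), Rational(1, 2))
Mul(Add(Mul(-8, Add(V, 12)), Function('P')(-17, -8)), -71) = Mul(Add(Mul(-8, Add(10, 12)), Pow(Add(Pow(-8, 2), Pow(-17, 2)), Rational(1, 2))), -71) = Mul(Add(Mul(-8, 22), Pow(Add(64, 289), Rational(1, 2))), -71) = Mul(Add(-176, Pow(353, Rational(1, 2))), -71) = Add(12496, Mul(-71, Pow(353, Rational(1, 2))))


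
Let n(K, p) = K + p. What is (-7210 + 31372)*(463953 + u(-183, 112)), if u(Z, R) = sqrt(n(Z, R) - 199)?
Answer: 11210032386 + 72486*I*sqrt(30) ≈ 1.121e+10 + 3.9702e+5*I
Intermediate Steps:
u(Z, R) = sqrt(-199 + R + Z) (u(Z, R) = sqrt((Z + R) - 199) = sqrt((R + Z) - 199) = sqrt(-199 + R + Z))
(-7210 + 31372)*(463953 + u(-183, 112)) = (-7210 + 31372)*(463953 + sqrt(-199 + 112 - 183)) = 24162*(463953 + sqrt(-270)) = 24162*(463953 + 3*I*sqrt(30)) = 11210032386 + 72486*I*sqrt(30)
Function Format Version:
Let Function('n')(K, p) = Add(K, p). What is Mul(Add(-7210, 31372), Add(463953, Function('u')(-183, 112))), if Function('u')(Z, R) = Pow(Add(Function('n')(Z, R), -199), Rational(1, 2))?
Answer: Add(11210032386, Mul(72486, I, Pow(30, Rational(1, 2)))) ≈ Add(1.1210e+10, Mul(3.9702e+5, I))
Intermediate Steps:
Function('u')(Z, R) = Pow(Add(-199, R, Z), Rational(1, 2)) (Function('u')(Z, R) = Pow(Add(Add(Z, R), -199), Rational(1, 2)) = Pow(Add(Add(R, Z), -199), Rational(1, 2)) = Pow(Add(-199, R, Z), Rational(1, 2)))
Mul(Add(-7210, 31372), Add(463953, Function('u')(-183, 112))) = Mul(Add(-7210, 31372), Add(463953, Pow(Add(-199, 112, -183), Rational(1, 2)))) = Mul(24162, Add(463953, Pow(-270, Rational(1, 2)))) = Mul(24162, Add(463953, Mul(3, I, Pow(30, Rational(1, 2))))) = Add(11210032386, Mul(72486, I, Pow(30, Rational(1, 2))))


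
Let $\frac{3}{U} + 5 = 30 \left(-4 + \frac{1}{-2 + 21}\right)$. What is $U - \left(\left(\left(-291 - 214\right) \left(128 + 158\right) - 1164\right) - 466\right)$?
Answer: $\frac{342510643}{2345} \approx 1.4606 \cdot 10^{5}$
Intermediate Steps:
$U = - \frac{57}{2345}$ ($U = \frac{3}{-5 + 30 \left(-4 + \frac{1}{-2 + 21}\right)} = \frac{3}{-5 + 30 \left(-4 + \frac{1}{19}\right)} = \frac{3}{-5 + 30 \left(- \frac{75}{19}\right)} = \frac{3}{-5 - \frac{2250}{19}} = \frac{3}{- \frac{2345}{19}} = 3 \left(- \frac{19}{2345}\right) = - \frac{57}{2345} \approx -0.024307$)
$U - \left(\left(\left(-291 - 214\right) \left(128 + 158\right) - 1164\right) - 466\right) = - \frac{57}{2345} - \left(\left(\left(-291 - 214\right) \left(128 + 158\right) - 1164\right) - 466\right) = - \frac{57}{2345} - \left(\left(\left(-505\right) 286 - 1164\right) - 466\right) = - \frac{57}{2345} - \left(\left(-144430 - 1164\right) - 466\right) = - \frac{57}{2345} - \left(-145594 - 466\right) = - \frac{57}{2345} - -146060 = - \frac{57}{2345} + 146060 = \frac{342510643}{2345}$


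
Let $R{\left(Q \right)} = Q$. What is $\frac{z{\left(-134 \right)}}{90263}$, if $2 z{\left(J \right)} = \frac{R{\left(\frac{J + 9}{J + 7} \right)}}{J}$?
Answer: $- \frac{125}{3072191468} \approx -4.0688 \cdot 10^{-8}$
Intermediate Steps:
$z{\left(J \right)} = \frac{9 + J}{2 J \left(7 + J\right)}$ ($z{\left(J \right)} = \frac{\frac{J + 9}{J + 7} \frac{1}{J}}{2} = \frac{\frac{9 + J}{7 + J} \frac{1}{J}}{2} = \frac{\frac{1}{J} \frac{1}{7 + J} \left(9 + J\right)}{2} = \frac{9 + J}{2 J \left(7 + J\right)}$)
$\frac{z{\left(-134 \right)}}{90263} = \frac{\frac{1}{2} \frac{1}{-134} \frac{1}{7 - 134} \left(9 - 134\right)}{90263} = \frac{1}{2} \left(- \frac{1}{134}\right) \frac{1}{-127} \left(-125\right) \frac{1}{90263} = \frac{1}{2} \left(- \frac{1}{134}\right) \left(- \frac{1}{127}\right) \left(-125\right) \frac{1}{90263} = \left(- \frac{125}{34036}\right) \frac{1}{90263} = - \frac{125}{3072191468}$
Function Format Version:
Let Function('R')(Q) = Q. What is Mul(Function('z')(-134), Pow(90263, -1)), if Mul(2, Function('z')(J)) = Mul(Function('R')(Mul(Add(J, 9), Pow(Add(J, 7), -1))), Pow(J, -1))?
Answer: Rational(-125, 3072191468) ≈ -4.0688e-8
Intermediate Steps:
Function('z')(J) = Mul(Rational(1, 2), Pow(J, -1), Pow(Add(7, J), -1), Add(9, J)) (Function('z')(J) = Mul(Rational(1, 2), Mul(Mul(Add(J, 9), Pow(Add(J, 7), -1)), Pow(J, -1))) = Mul(Rational(1, 2), Mul(Mul(Add(9, J), Pow(Add(7, J), -1)), Pow(J, -1))) = Mul(Rational(1, 2), Mul(Mul(Pow(Add(7, J), -1), Add(9, J)), Pow(J, -1))) = Mul(Rational(1, 2), Mul(Pow(J, -1), Pow(Add(7, J), -1), Add(9, J))) = Mul(Rational(1, 2), Pow(J, -1), Pow(Add(7, J), -1), Add(9, J)))
Mul(Function('z')(-134), Pow(90263, -1)) = Mul(Mul(Rational(1, 2), Pow(-134, -1), Pow(Add(7, -134), -1), Add(9, -134)), Pow(90263, -1)) = Mul(Mul(Rational(1, 2), Rational(-1, 134), Pow(-127, -1), -125), Rational(1, 90263)) = Mul(Mul(Rational(1, 2), Rational(-1, 134), Rational(-1, 127), -125), Rational(1, 90263)) = Mul(Rational(-125, 34036), Rational(1, 90263)) = Rational(-125, 3072191468)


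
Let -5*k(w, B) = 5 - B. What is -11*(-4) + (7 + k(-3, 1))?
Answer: 251/5 ≈ 50.200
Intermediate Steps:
k(w, B) = -1 + B/5 (k(w, B) = -(5 - B)/5 = -1 + B/5)
-11*(-4) + (7 + k(-3, 1)) = -11*(-4) + (7 + (-1 + (⅕)*1)) = 44 + (7 + (-1 + ⅕)) = 44 + (7 - ⅘) = 44 + 31/5 = 251/5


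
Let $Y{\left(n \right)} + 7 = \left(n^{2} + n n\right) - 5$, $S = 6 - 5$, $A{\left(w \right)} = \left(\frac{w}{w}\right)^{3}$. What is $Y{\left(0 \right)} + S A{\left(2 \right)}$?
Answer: $-11$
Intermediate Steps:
$A{\left(w \right)} = 1$ ($A{\left(w \right)} = 1^{3} = 1$)
$S = 1$ ($S = 6 - 5 = 1$)
$Y{\left(n \right)} = -12 + 2 n^{2}$ ($Y{\left(n \right)} = -7 - \left(5 - n^{2} - n n\right) = -7 + \left(\left(n^{2} + n^{2}\right) - 5\right) = -7 + \left(2 n^{2} - 5\right) = -7 + \left(-5 + 2 n^{2}\right) = -12 + 2 n^{2}$)
$Y{\left(0 \right)} + S A{\left(2 \right)} = \left(-12 + 2 \cdot 0^{2}\right) + 1 \cdot 1 = \left(-12 + 2 \cdot 0\right) + 1 = \left(-12 + 0\right) + 1 = -12 + 1 = -11$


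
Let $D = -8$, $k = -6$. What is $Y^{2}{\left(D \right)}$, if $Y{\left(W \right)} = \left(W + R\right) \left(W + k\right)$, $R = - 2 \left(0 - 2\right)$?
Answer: $3136$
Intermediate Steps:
$R = 4$ ($R = \left(-2\right) \left(-2\right) = 4$)
$Y{\left(W \right)} = \left(-6 + W\right) \left(4 + W\right)$ ($Y{\left(W \right)} = \left(W + 4\right) \left(W - 6\right) = \left(4 + W\right) \left(-6 + W\right) = \left(-6 + W\right) \left(4 + W\right)$)
$Y^{2}{\left(D \right)} = \left(-24 + \left(-8\right)^{2} - -16\right)^{2} = \left(-24 + 64 + 16\right)^{2} = 56^{2} = 3136$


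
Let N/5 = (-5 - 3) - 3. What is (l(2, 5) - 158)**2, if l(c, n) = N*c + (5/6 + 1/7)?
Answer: 125776225/1764 ≈ 71302.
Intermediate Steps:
N = -55 (N = 5*((-5 - 3) - 3) = 5*(-8 - 3) = 5*(-11) = -55)
l(c, n) = 41/42 - 55*c (l(c, n) = -55*c + (5/6 + 1/7) = -55*c + 41/42 = 41/42 - 55*c)
(l(2, 5) - 158)**2 = ((41/42 - 55*2) - 158)**2 = ((41/42 - 110) - 158)**2 = (-4579/42 - 158)**2 = (-11215/42)**2 = 125776225/1764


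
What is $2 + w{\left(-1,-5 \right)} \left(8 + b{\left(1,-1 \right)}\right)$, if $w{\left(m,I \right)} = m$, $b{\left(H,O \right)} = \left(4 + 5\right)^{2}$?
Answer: $-87$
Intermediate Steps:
$b{\left(H,O \right)} = 81$ ($b{\left(H,O \right)} = 9^{2} = 81$)
$2 + w{\left(-1,-5 \right)} \left(8 + b{\left(1,-1 \right)}\right) = 2 - \left(8 + 81\right) = 2 - 89 = -87$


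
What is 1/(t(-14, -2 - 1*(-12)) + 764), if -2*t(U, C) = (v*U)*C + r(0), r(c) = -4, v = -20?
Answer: -1/634 ≈ -0.0015773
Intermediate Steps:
t(U, C) = 2 + 10*C*U (t(U, C) = -((-20*U)*C - 4)/2 = -(-20*C*U - 4)/2 = -(-4 - 20*C*U)/2 = 2 + 10*C*U)
1/(t(-14, -2 - 1*(-12)) + 764) = 1/((2 + 10*(-2 - 1*(-12))*(-14)) + 764) = 1/((2 + 10*(-2 + 12)*(-14)) + 764) = 1/((2 + 10*10*(-14)) + 764) = 1/((2 - 1400) + 764) = 1/(-1398 + 764) = 1/(-634) = -1/634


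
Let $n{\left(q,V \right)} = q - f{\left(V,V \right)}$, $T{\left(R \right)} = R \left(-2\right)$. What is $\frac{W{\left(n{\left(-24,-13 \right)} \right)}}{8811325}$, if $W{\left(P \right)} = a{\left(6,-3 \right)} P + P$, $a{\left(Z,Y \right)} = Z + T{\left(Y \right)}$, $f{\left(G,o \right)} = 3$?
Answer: $- \frac{351}{8811325} \approx -3.9835 \cdot 10^{-5}$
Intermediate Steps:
$T{\left(R \right)} = - 2 R$
$n{\left(q,V \right)} = -3 + q$ ($n{\left(q,V \right)} = q - 3 = -3 + q$)
$a{\left(Z,Y \right)} = Z - 2 Y$
$W{\left(P \right)} = 13 P$ ($W{\left(P \right)} = \left(6 - -6\right) P + P = \left(6 + 6\right) P + P = 12 P + P = 13 P$)
$\frac{W{\left(n{\left(-24,-13 \right)} \right)}}{8811325} = \frac{13 \left(-3 - 24\right)}{8811325} = 13 \left(-27\right) \frac{1}{8811325} = \left(-351\right) \frac{1}{8811325} = - \frac{351}{8811325}$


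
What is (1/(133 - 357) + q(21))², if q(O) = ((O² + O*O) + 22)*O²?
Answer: 7974621271540225/50176 ≈ 1.5893e+11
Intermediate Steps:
q(O) = O²*(22 + 2*O²) (q(O) = ((O² + O²) + 22)*O² = (2*O² + 22)*O² = (22 + 2*O²)*O² = O²*(22 + 2*O²))
(1/(133 - 357) + q(21))² = (1/(133 - 357) + 2*21²*(11 + 21²))² = (1/(-224) + 2*441*(11 + 441))² = (-1/224 + 2*441*452)² = (-1/224 + 398664)² = (89300735/224)² = 7974621271540225/50176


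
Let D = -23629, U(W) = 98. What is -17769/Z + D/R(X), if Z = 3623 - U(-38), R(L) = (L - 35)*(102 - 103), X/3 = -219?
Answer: -31862791/813100 ≈ -39.187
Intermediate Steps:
X = -657 (X = 3*(-219) = -657)
R(L) = 35 - L (R(L) = (-35 + L)*(-1) = 35 - L)
Z = 3525 (Z = 3623 - 1*98 = 3623 - 98 = 3525)
-17769/Z + D/R(X) = -17769/3525 - 23629/(35 - 1*(-657)) = -17769*1/3525 - 23629/(35 + 657) = -5923/1175 - 23629/692 = -31862791/813100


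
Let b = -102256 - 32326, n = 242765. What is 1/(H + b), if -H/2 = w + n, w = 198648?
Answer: -1/1017408 ≈ -9.8289e-7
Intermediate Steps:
b = -134582
H = -882826 (H = -2*(198648 + 242765) = -2*441413 = -882826)
1/(H + b) = 1/(-882826 - 134582) = 1/(-1017408) = -1/1017408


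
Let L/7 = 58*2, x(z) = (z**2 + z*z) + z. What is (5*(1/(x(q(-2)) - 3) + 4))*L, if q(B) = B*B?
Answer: 539980/33 ≈ 16363.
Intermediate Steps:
q(B) = B**2
x(z) = z + 2*z**2 (x(z) = (z**2 + z**2) + z = 2*z**2 + z = z + 2*z**2)
L = 812 (L = 7*(58*2) = 7*116 = 812)
(5*(1/(x(q(-2)) - 3) + 4))*L = (5*(1/((-2)**2*(1 + 2*(-2)**2) - 3) + 4))*812 = (5*(1/(4*(1 + 2*4) - 3) + 4))*812 = (5*(1/(4*(1 + 8) - 3) + 4))*812 = (5*(1/(4*9 - 3) + 4))*812 = (5*(1/(36 - 3) + 4))*812 = (5*(1/33 + 4))*812 = (5*(133/33))*812 = (665/33)*812 = 539980/33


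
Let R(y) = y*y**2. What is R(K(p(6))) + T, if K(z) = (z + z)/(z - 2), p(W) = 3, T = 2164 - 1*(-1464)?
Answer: 3844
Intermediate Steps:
T = 3628 (T = 2164 + 1464 = 3628)
K(z) = 2*z/(-2 + z) (K(z) = (2*z)/(-2 + z) = 2*z/(-2 + z))
R(y) = y**3
R(K(p(6))) + T = (2*3/(-2 + 3))**3 + 3628 = (2*3/1)**3 + 3628 = (2*3*1)**3 + 3628 = 6**3 + 3628 = 216 + 3628 = 3844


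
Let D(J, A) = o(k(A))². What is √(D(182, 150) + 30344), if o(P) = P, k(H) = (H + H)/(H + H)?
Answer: 17*√105 ≈ 174.20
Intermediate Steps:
k(H) = 1 (k(H) = (2*H)/((2*H)) = (2*H)*(1/(2*H)) = 1)
D(J, A) = 1 (D(J, A) = 1² = 1)
√(D(182, 150) + 30344) = √(1 + 30344) = √30345 = 17*√105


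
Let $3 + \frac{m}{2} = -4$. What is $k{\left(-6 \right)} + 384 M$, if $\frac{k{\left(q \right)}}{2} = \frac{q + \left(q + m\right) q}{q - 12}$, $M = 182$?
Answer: $\frac{209626}{3} \approx 69875.0$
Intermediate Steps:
$m = -14$ ($m = -6 + 2 \left(-4\right) = -6 - 8 = -14$)
$k{\left(q \right)} = \frac{2 \left(q + q \left(-14 + q\right)\right)}{-12 + q}$ ($k{\left(q \right)} = 2 \frac{q + \left(q - 14\right) q}{q - 12} = 2 \frac{q + \left(-14 + q\right) q}{-12 + q} = 2 \frac{q + q \left(-14 + q\right)}{-12 + q} = \frac{2 \left(q + q \left(-14 + q\right)\right)}{-12 + q}$)
$k{\left(-6 \right)} + 384 M = 2 \left(-6\right) \frac{1}{-12 - 6} \left(-13 - 6\right) + 384 \cdot 182 = 2 \left(-6\right) \frac{1}{-18} \left(-19\right) + 69888 = 2 \left(-6\right) \left(- \frac{1}{18}\right) \left(-19\right) + 69888 = - \frac{38}{3} + 69888 = \frac{209626}{3}$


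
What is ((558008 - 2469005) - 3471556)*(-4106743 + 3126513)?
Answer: 5276139927190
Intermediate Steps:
((558008 - 2469005) - 3471556)*(-4106743 + 3126513) = (-1910997 - 3471556)*(-980230) = -5382553*(-980230) = 5276139927190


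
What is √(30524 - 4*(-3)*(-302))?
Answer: 10*√269 ≈ 164.01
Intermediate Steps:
√(30524 - 4*(-3)*(-302)) = √(30524 + 12*(-302)) = √(30524 - 3624) = √26900 = 10*√269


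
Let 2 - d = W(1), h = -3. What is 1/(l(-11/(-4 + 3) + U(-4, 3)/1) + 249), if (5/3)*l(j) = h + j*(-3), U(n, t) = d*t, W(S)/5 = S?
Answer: 5/1218 ≈ 0.0041051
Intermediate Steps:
W(S) = 5*S
d = -3 (d = 2 - 5 = -3)
U(n, t) = -3*t
l(j) = -9/5 - 9*j/5 (l(j) = 3*(-3 + j*(-3))/5 = 3*(-3 - 3*j)/5 = -9/5 - 9*j/5)
1/(l(-11/(-4 + 3) + U(-4, 3)/1) + 249) = 1/((-9/5 - 9*(-11/(-4 + 3) - 3*3/1)/5) + 249) = 1/((-9/5 - 9*(-11/(-1) - 9*1)/5) + 249) = 1/((-9/5 - 9*(-11*(-1) - 9)/5) + 249) = 1/((-9/5 - 9*(11 - 9)/5) + 249) = 1/((-9/5 - 9/5*2) + 249) = 1/((-9/5 - 18/5) + 249) = 1/(-27/5 + 249) = 1/(1218/5) = 5/1218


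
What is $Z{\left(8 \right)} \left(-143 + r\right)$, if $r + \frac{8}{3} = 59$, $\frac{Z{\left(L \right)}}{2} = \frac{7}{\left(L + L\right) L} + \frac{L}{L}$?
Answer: $- \frac{2925}{16} \approx -182.81$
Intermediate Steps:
$Z{\left(L \right)} = 2 + \frac{7}{L^{2}}$ ($Z{\left(L \right)} = 2 \left(\frac{7}{\left(L + L\right) L} + \frac{L}{L}\right) = 2 \left(\frac{7}{2 L L} + 1\right) = 2 \left(\frac{7}{2 L^{2}} + 1\right) = 2 \left(1 + \frac{7}{2 L^{2}}\right) = 2 + \frac{7}{L^{2}}$)
$r = \frac{169}{3}$ ($r = - \frac{8}{3} + 59 = \frac{169}{3} \approx 56.333$)
$Z{\left(8 \right)} \left(-143 + r\right) = \left(2 + \frac{7}{64}\right) \left(-143 + \frac{169}{3}\right) = \left(2 + 7 \cdot \frac{1}{64}\right) \left(- \frac{260}{3}\right) = \left(2 + \frac{7}{64}\right) \left(- \frac{260}{3}\right) = \frac{135}{64} \left(- \frac{260}{3}\right) = - \frac{2925}{16}$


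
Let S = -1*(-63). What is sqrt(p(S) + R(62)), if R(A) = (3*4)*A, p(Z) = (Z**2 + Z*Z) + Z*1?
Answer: sqrt(8745) ≈ 93.515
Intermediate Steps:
S = 63
p(Z) = Z + 2*Z**2 (p(Z) = (Z**2 + Z**2) + Z = 2*Z**2 + Z = Z + 2*Z**2)
R(A) = 12*A
sqrt(p(S) + R(62)) = sqrt(63*(1 + 2*63) + 12*62) = sqrt(63*(1 + 126) + 744) = sqrt(63*127 + 744) = sqrt(8001 + 744) = sqrt(8745)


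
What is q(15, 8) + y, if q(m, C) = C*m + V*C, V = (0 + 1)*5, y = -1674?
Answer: -1514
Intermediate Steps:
V = 5 (V = 1*5 = 5)
q(m, C) = 5*C + C*m (q(m, C) = C*m + 5*C = 5*C + C*m)
q(15, 8) + y = 8*(5 + 15) - 1674 = 8*20 - 1674 = 160 - 1674 = -1514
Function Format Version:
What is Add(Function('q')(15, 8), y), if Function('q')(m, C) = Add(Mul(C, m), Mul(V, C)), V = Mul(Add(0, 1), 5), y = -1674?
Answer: -1514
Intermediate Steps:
V = 5 (V = Mul(1, 5) = 5)
Function('q')(m, C) = Add(Mul(5, C), Mul(C, m)) (Function('q')(m, C) = Add(Mul(C, m), Mul(5, C)) = Add(Mul(5, C), Mul(C, m)))
Add(Function('q')(15, 8), y) = Add(Mul(8, Add(5, 15)), -1674) = Add(Mul(8, 20), -1674) = Add(160, -1674) = -1514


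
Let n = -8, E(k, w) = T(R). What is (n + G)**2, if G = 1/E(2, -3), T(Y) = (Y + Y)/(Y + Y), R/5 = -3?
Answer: 49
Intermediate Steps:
R = -15 (R = 5*(-3) = -15)
T(Y) = 1 (T(Y) = (2*Y)/((2*Y)) = (2*Y)*(1/(2*Y)) = 1)
E(k, w) = 1
G = 1 (G = 1/1 = 1)
(n + G)**2 = (-8 + 1)**2 = (-7)**2 = 49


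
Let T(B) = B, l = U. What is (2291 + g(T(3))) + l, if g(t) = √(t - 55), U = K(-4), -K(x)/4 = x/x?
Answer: 2287 + 2*I*√13 ≈ 2287.0 + 7.2111*I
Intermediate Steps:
K(x) = -4 (K(x) = -4*x/x = -4*1 = -4)
U = -4
l = -4
g(t) = √(-55 + t)
(2291 + g(T(3))) + l = (2291 + √(-55 + 3)) - 4 = (2291 + √(-52)) - 4 = (2291 + 2*I*√13) - 4 = 2287 + 2*I*√13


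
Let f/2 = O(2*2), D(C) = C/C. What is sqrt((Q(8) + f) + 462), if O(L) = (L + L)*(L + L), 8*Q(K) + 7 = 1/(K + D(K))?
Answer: sqrt(21209)/6 ≈ 24.272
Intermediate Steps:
D(C) = 1
Q(K) = -7/8 + 1/(8*(1 + K)) (Q(K) = -7/8 + 1/(8*(K + 1)) = -7/8 + 1/(8*(1 + K)))
O(L) = 4*L**2 (O(L) = (2*L)*(2*L) = 4*L**2)
f = 128 (f = 2*(4*(2*2)**2) = 2*(4*4**2) = 2*(4*16) = 2*64 = 128)
sqrt((Q(8) + f) + 462) = sqrt(((-6 - 7*8)/(8*(1 + 8)) + 128) + 462) = sqrt(((1/8)*(-6 - 56)/9 + 128) + 462) = sqrt(((1/8)*(1/9)*(-62) + 128) + 462) = sqrt((-31/36 + 128) + 462) = sqrt(4577/36 + 462) = sqrt(21209/36) = sqrt(21209)/6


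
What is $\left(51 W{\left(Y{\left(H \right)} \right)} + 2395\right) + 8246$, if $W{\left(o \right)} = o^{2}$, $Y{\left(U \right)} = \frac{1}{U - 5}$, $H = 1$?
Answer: $\frac{170307}{16} \approx 10644.0$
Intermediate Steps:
$Y{\left(U \right)} = \frac{1}{-5 + U}$
$\left(51 W{\left(Y{\left(H \right)} \right)} + 2395\right) + 8246 = \left(51 \left(\frac{1}{-5 + 1}\right)^{2} + 2395\right) + 8246 = \left(51 \left(\frac{1}{-4}\right)^{2} + 2395\right) + 8246 = \left(51 \left(- \frac{1}{4}\right)^{2} + 2395\right) + 8246 = \left(51 \cdot \frac{1}{16} + 2395\right) + 8246 = \left(\frac{51}{16} + 2395\right) + 8246 = \frac{38371}{16} + 8246 = \frac{170307}{16}$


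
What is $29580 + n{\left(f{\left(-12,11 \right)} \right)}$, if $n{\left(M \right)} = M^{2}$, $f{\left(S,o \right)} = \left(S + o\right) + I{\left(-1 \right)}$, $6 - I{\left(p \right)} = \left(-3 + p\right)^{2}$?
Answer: $29701$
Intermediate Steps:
$I{\left(p \right)} = 6 - \left(-3 + p\right)^{2}$
$f{\left(S,o \right)} = -10 + S + o$ ($f{\left(S,o \right)} = \left(S + o\right) + \left(6 - \left(-3 - 1\right)^{2}\right) = \left(S + o\right) + \left(6 - \left(-4\right)^{2}\right) = \left(S + o\right) + \left(6 - 16\right) = \left(S + o\right) - 10 = -10 + S + o$)
$29580 + n{\left(f{\left(-12,11 \right)} \right)} = 29580 + \left(-10 - 12 + 11\right)^{2} = 29580 + \left(-11\right)^{2} = 29580 + 121 = 29701$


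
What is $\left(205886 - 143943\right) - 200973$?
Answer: $-139030$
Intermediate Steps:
$\left(205886 - 143943\right) - 200973 = 61943 - 200973 = -139030$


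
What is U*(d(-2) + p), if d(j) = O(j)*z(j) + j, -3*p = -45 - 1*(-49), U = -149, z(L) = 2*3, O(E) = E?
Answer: 6854/3 ≈ 2284.7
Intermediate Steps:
z(L) = 6
p = -4/3 (p = -(-45 - 1*(-49))/3 = -(-45 + 49)/3 = -⅓*4 = -4/3 ≈ -1.3333)
d(j) = 7*j (d(j) = j*6 + j = 6*j + j = 7*j)
U*(d(-2) + p) = -149*(7*(-2) - 4/3) = -149*(-14 - 4/3) = -149*(-46/3) = 6854/3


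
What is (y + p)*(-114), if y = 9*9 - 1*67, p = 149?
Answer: -18582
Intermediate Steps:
y = 14 (y = 81 - 67 = 14)
(y + p)*(-114) = (14 + 149)*(-114) = 163*(-114) = -18582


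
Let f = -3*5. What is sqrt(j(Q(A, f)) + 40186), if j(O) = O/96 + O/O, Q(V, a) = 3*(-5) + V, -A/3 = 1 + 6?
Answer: sqrt(642986)/4 ≈ 200.47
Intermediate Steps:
A = -21 (A = -3*(1 + 6) = -3*7 = -21)
f = -15
Q(V, a) = -15 + V
j(O) = 1 + O/96 (j(O) = O*(1/96) + 1 = O/96 + 1 = 1 + O/96)
sqrt(j(Q(A, f)) + 40186) = sqrt((1 + (-15 - 21)/96) + 40186) = sqrt((1 + (1/96)*(-36)) + 40186) = sqrt((1 - 3/8) + 40186) = sqrt(5/8 + 40186) = sqrt(321493/8) = sqrt(642986)/4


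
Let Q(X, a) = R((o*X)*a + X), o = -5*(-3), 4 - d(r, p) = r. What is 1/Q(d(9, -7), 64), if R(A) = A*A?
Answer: 1/23088025 ≈ 4.3312e-8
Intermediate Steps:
d(r, p) = 4 - r
o = 15
R(A) = A²
Q(X, a) = (X + 15*X*a)² (Q(X, a) = ((15*X)*a + X)² = (15*X*a + X)² = (X + 15*X*a)²)
1/Q(d(9, -7), 64) = 1/((4 - 1*9)²*(1 + 15*64)²) = 1/((4 - 9)²*(1 + 960)²) = 1/((-5)²*961²) = 1/(25*923521) = 1/23088025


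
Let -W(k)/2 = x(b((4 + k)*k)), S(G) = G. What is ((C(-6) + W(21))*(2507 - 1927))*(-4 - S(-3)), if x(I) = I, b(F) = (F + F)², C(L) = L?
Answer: 1278903480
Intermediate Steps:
b(F) = 4*F² (b(F) = (2*F)² = 4*F²)
W(k) = -8*k²*(4 + k)² (W(k) = -8*((4 + k)*k)² = -8*(k*(4 + k))² = -8*k²*(4 + k)²)
((C(-6) + W(21))*(2507 - 1927))*(-4 - S(-3)) = ((-6 - 8*21²*(4 + 21)²)*(2507 - 1927))*(-4 - 1*(-3)) = ((-6 - 8*441*25²)*580)*(-4 + 3) = ((-6 - 8*441*625)*580)*(-1) = ((-6 - 2205000)*580)*(-1) = -2205006*580*(-1) = -1278903480*(-1) = 1278903480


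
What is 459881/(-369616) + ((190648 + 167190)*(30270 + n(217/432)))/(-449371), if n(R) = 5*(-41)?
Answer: -23530670033659/982808944 ≈ -23942.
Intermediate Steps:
n(R) = -205
459881/(-369616) + ((190648 + 167190)*(30270 + n(217/432)))/(-449371) = 459881/(-369616) + ((190648 + 167190)*(30270 - 205))/(-449371) = 459881*(-1/369616) + (357838*30065)*(-1/449371) = -459881/369616 + 10758399470*(-1/449371) = -459881/369616 - 827569190/34567 = -23530670033659/982808944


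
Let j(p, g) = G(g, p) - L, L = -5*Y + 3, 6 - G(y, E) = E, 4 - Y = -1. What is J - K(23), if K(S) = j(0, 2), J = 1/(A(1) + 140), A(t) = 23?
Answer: -4563/163 ≈ -27.994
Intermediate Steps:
Y = 5 (Y = 4 - 1*(-1) = 4 + 1 = 5)
G(y, E) = 6 - E
L = -22 (L = -5*5 + 3 = -25 + 3 = -22)
J = 1/163 (J = 1/(23 + 140) = 1/163 ≈ 0.0061350)
j(p, g) = 28 - p (j(p, g) = (6 - p) - 1*(-22) = (6 - p) + 22 = 28 - p)
K(S) = 28 (K(S) = 28 - 1*0 = 28 + 0 = 28)
J - K(23) = 1/163 - 1*28 = 1/163 - 28 = -4563/163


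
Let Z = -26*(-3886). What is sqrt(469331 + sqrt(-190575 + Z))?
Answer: sqrt(469331 + I*sqrt(89539)) ≈ 685.08 + 0.218*I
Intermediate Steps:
Z = 101036
sqrt(469331 + sqrt(-190575 + Z)) = sqrt(469331 + sqrt(-190575 + 101036)) = sqrt(469331 + sqrt(-89539)) = sqrt(469331 + I*sqrt(89539))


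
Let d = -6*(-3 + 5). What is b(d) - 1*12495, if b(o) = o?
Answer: -12507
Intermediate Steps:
d = -12 (d = -6*2 = -12)
b(d) - 1*12495 = -12 - 1*12495 = -12 - 12495 = -12507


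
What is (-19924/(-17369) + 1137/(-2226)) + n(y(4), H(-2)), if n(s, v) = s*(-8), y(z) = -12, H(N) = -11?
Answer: 1245429365/12887798 ≈ 96.636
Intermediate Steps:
n(s, v) = -8*s
(-19924/(-17369) + 1137/(-2226)) + n(y(4), H(-2)) = (-19924/(-17369) + 1137/(-2226)) - 8*(-12) = (-19924*(-1/17369) + 1137*(-1/2226)) + 96 = (19924/17369 - 379/742) + 96 = 8200757/12887798 + 96 = 1245429365/12887798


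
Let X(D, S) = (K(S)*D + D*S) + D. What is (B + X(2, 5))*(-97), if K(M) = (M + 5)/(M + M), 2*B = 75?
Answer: -9991/2 ≈ -4995.5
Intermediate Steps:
B = 75/2 (B = (½)*75 = 75/2 ≈ 37.500)
K(M) = (5 + M)/(2*M) (K(M) = (5 + M)/((2*M)) = (5 + M)*(1/(2*M)) = (5 + M)/(2*M))
X(D, S) = D + D*S + D*(5 + S)/(2*S) (X(D, S) = (((5 + S)/(2*S))*D + D*S) + D = (D*(5 + S)/(2*S) + D*S) + D = (D*S + D*(5 + S)/(2*S)) + D = D + D*S + D*(5 + S)/(2*S))
(B + X(2, 5))*(-97) = (75/2 + (½)*2*(5 + 5 + 2*5*(1 + 5))/5)*(-97) = (75/2 + (½)*2*(⅕)*(5 + 5 + 2*5*6))*(-97) = (75/2 + (½)*2*(⅕)*(5 + 5 + 60))*(-97) = (75/2 + (½)*2*(⅕)*70)*(-97) = (75/2 + 14)*(-97) = (103/2)*(-97) = -9991/2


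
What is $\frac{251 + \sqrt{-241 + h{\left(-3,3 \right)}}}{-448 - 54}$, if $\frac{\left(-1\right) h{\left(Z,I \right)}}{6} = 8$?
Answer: $- \frac{1}{2} - \frac{17 i}{502} \approx -0.5 - 0.033865 i$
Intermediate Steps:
$h{\left(Z,I \right)} = -48$ ($h{\left(Z,I \right)} = \left(-6\right) 8 = -48$)
$\frac{251 + \sqrt{-241 + h{\left(-3,3 \right)}}}{-448 - 54} = \frac{251 + \sqrt{-241 - 48}}{-448 - 54} = \frac{251 + \sqrt{-289}}{-502} = \left(251 + 17 i\right) \left(- \frac{1}{502}\right) = - \frac{1}{2} - \frac{17 i}{502}$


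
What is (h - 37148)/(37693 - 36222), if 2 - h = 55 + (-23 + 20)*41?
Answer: -37078/1471 ≈ -25.206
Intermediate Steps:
h = 70 (h = 2 - (55 + (-23 + 20)*41) = 2 - (55 - 3*41) = 2 - (55 - 123) = 2 - 1*(-68) = 2 + 68 = 70)
(h - 37148)/(37693 - 36222) = (70 - 37148)/(37693 - 36222) = -37078/1471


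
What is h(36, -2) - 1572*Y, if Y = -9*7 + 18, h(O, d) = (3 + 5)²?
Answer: 70804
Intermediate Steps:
h(O, d) = 64 (h(O, d) = 8² = 64)
Y = -45 (Y = -63 + 18 = -45)
h(36, -2) - 1572*Y = 64 - 1572*(-45) = 64 + 70740 = 70804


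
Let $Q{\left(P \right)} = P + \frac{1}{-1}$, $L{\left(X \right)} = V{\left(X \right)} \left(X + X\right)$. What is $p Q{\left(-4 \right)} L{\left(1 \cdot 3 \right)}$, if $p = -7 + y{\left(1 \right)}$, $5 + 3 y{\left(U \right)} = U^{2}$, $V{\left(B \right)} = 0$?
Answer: $0$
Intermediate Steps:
$L{\left(X \right)} = 0$ ($L{\left(X \right)} = 0 \left(X + X\right) = 0 \cdot 2 X = 0$)
$y{\left(U \right)} = - \frac{5}{3} + \frac{U^{2}}{3}$
$p = - \frac{25}{3}$ ($p = -7 - \left(\frac{5}{3} - \frac{1^{2}}{3}\right) = -7 + \left(- \frac{5}{3} + \frac{1}{3} \cdot 1\right) = -7 + \left(- \frac{5}{3} + \frac{1}{3}\right) = -7 - \frac{4}{3} = - \frac{25}{3} \approx -8.3333$)
$Q{\left(P \right)} = -1 + P$ ($Q{\left(P \right)} = P - 1 = -1 + P$)
$p Q{\left(-4 \right)} L{\left(1 \cdot 3 \right)} = - \frac{25 \left(-1 - 4\right)}{3} \cdot 0 = \left(- \frac{25}{3}\right) \left(-5\right) 0 = \frac{125}{3} \cdot 0 = 0$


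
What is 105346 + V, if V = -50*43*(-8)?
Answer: 122546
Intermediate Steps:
V = 17200 (V = -2150*(-8) = 17200)
105346 + V = 105346 + 17200 = 122546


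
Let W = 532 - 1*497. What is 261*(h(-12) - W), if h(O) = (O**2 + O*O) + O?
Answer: 62901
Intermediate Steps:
W = 35 (W = 532 - 497 = 35)
h(O) = O + 2*O**2 (h(O) = (O**2 + O**2) + O = 2*O**2 + O = O + 2*O**2)
261*(h(-12) - W) = 261*(-12*(1 + 2*(-12)) - 1*35) = 261*(-12*(1 - 24) - 35) = 261*(-12*(-23) - 35) = 261*(276 - 35) = 261*241 = 62901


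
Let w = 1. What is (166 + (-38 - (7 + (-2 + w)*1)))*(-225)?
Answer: -27450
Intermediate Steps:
(166 + (-38 - (7 + (-2 + w)*1)))*(-225) = (166 + (-38 - (7 + (-2 + 1)*1)))*(-225) = (166 + (-38 - (7 - 1*1)))*(-225) = (166 + (-38 - (7 - 1)))*(-225) = (166 + (-38 - 1*6))*(-225) = (166 + (-38 - 6))*(-225) = (166 - 44)*(-225) = 122*(-225) = -27450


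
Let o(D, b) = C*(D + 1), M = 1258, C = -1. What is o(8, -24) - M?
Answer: -1267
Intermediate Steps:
o(D, b) = -1 - D (o(D, b) = -(D + 1) = -(1 + D) = -1 - D)
o(8, -24) - M = (-1 - 1*8) - 1*1258 = (-1 - 8) - 1258 = -9 - 1258 = -1267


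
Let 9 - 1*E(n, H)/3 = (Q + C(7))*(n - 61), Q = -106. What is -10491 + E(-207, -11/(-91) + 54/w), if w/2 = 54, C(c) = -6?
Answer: -100512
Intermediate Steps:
w = 108 (w = 2*54 = 108)
E(n, H) = -20469 + 336*n (E(n, H) = 27 - 3*(-106 - 6)*(n - 61) = 27 - (-336)*(-61 + n) = 27 - 3*(6832 - 112*n) = 27 + (-20496 + 336*n) = -20469 + 336*n)
-10491 + E(-207, -11/(-91) + 54/w) = -10491 + (-20469 + 336*(-207)) = -10491 + (-20469 - 69552) = -10491 - 90021 = -100512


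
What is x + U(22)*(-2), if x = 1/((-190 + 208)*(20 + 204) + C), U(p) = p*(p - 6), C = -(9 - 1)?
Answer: -2832895/4024 ≈ -704.00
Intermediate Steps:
C = -8 (C = -1*8 = -8)
U(p) = p*(-6 + p)
x = 1/4024 (x = 1/((-190 + 208)*(20 + 204) - 8) = 1/(18*224 - 8) = 1/(4032 - 8) = 1/4024 ≈ 0.00024851)
x + U(22)*(-2) = 1/4024 + (22*(-6 + 22))*(-2) = 1/4024 + (22*16)*(-2) = 1/4024 + 352*(-2) = 1/4024 - 704 = -2832895/4024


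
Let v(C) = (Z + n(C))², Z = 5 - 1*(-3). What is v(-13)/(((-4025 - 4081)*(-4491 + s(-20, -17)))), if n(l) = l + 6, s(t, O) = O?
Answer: 1/36541848 ≈ 2.7366e-8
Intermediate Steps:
Z = 8 (Z = 5 + 3 = 8)
n(l) = 6 + l
v(C) = (14 + C)² (v(C) = (8 + (6 + C))² = (14 + C)²)
v(-13)/(((-4025 - 4081)*(-4491 + s(-20, -17)))) = (14 - 13)²/(((-4025 - 4081)*(-4491 - 17))) = 1²/((-8106*(-4508))) = 1/36541848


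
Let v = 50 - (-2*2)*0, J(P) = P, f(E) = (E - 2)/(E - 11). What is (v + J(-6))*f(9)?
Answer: -154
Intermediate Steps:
f(E) = (-2 + E)/(-11 + E)
v = 50 (v = 50 - (-4)*0 = 50 - 1*0 = 50 + 0 = 50)
(v + J(-6))*f(9) = (50 - 6)*((-2 + 9)/(-11 + 9)) = 44*(7/(-2)) = 44*(-½*7) = 44*(-7/2) = -154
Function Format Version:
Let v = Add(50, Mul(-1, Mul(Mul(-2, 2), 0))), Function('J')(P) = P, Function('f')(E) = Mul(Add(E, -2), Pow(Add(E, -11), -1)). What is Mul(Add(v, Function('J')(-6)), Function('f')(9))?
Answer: -154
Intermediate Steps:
Function('f')(E) = Mul(Pow(Add(-11, E), -1), Add(-2, E)) (Function('f')(E) = Mul(Add(-2, E), Pow(Add(-11, E), -1)) = Mul(Pow(Add(-11, E), -1), Add(-2, E)))
v = 50 (v = Add(50, Mul(-1, Mul(-4, 0))) = Add(50, Mul(-1, 0)) = Add(50, 0) = 50)
Mul(Add(v, Function('J')(-6)), Function('f')(9)) = Mul(Add(50, -6), Mul(Pow(Add(-11, 9), -1), Add(-2, 9))) = Mul(44, Mul(Pow(-2, -1), 7)) = Mul(44, Mul(Rational(-1, 2), 7)) = Mul(44, Rational(-7, 2)) = -154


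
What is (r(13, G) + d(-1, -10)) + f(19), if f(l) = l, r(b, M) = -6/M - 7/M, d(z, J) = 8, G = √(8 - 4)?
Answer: 41/2 ≈ 20.500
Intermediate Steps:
G = 2 (G = √4 = 2)
r(b, M) = -13/M
(r(13, G) + d(-1, -10)) + f(19) = (-13/2 + 8) + 19 = 3/2 + 19 = 41/2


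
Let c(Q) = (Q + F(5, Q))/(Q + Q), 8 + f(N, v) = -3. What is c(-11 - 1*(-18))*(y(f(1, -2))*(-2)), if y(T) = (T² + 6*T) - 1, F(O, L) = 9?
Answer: -864/7 ≈ -123.43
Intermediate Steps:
f(N, v) = -11 (f(N, v) = -8 - 3 = -11)
y(T) = -1 + T² + 6*T
c(Q) = (9 + Q)/(2*Q) (c(Q) = (Q + 9)/(Q + Q) = (9 + Q)/((2*Q)) = (9 + Q)*(1/(2*Q)) = (9 + Q)/(2*Q))
c(-11 - 1*(-18))*(y(f(1, -2))*(-2)) = ((9 + (-11 - 1*(-18)))/(2*(-11 - 1*(-18))))*((-1 + (-11)² + 6*(-11))*(-2)) = ((9 + (-11 + 18))/(2*(-11 + 18)))*((-1 + 121 - 66)*(-2)) = ((½)*(9 + 7)/7)*(54*(-2)) = ((½)*(⅐)*16)*(-108) = (8/7)*(-108) = -864/7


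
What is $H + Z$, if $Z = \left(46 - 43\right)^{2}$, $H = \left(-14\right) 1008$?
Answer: $-14103$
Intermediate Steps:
$H = -14112$
$Z = 9$ ($Z = 3^{2} = 9$)
$H + Z = -14112 + 9 = -14103$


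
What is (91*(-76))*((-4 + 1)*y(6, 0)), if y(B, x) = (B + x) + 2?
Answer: 165984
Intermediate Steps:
y(B, x) = 2 + B + x
(91*(-76))*((-4 + 1)*y(6, 0)) = (91*(-76))*((-4 + 1)*(2 + 6 + 0)) = -(-20748)*8 = -6916*(-24) = 165984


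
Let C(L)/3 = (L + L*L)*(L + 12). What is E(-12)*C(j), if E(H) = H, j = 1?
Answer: -936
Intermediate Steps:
C(L) = 3*(12 + L)*(L + L**2) (C(L) = 3*((L + L*L)*(L + 12)) = 3*((L + L**2)*(12 + L)) = 3*((12 + L)*(L + L**2)) = 3*(12 + L)*(L + L**2))
E(-12)*C(j) = -36*(12 + 1**2 + 13*1) = -36*(12 + 1 + 13) = -36*26 = -12*78 = -936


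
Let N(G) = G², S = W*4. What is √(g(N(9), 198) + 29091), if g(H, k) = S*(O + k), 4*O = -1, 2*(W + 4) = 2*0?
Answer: √25927 ≈ 161.02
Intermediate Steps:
W = -4 (W = -4 + (2*0)/2 = -4 + (½)*0 = -4 + 0 = -4)
O = -¼ (O = (¼)*(-1) = -¼ ≈ -0.25000)
S = -16 (S = -4*4 = -16)
g(H, k) = 4 - 16*k (g(H, k) = -16*(-¼ + k) = 4 - 16*k)
√(g(N(9), 198) + 29091) = √((4 - 16*198) + 29091) = √((4 - 3168) + 29091) = √(-3164 + 29091) = √25927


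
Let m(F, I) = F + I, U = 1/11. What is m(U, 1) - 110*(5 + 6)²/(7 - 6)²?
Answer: -146398/11 ≈ -13309.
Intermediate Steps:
U = 1/11 ≈ 0.090909
m(U, 1) - 110*(5 + 6)²/(7 - 6)² = (1/11 + 1) - 110*(5 + 6)²/(7 - 6)² = 12/11 - 110*(11/1)² = 12/11 - 110*(11*1)² = 12/11 - 110*11² = 12/11 - 110*121 = 12/11 - 13310 = -146398/11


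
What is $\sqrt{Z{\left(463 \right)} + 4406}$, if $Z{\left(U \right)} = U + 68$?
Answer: $\sqrt{4937} \approx 70.264$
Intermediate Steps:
$Z{\left(U \right)} = 68 + U$
$\sqrt{Z{\left(463 \right)} + 4406} = \sqrt{\left(68 + 463\right) + 4406} = \sqrt{531 + 4406} = \sqrt{4937}$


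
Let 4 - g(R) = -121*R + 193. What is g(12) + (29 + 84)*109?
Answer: 13580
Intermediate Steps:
g(R) = -189 + 121*R (g(R) = 4 - (-121*R + 193) = 4 - (193 - 121*R) = 4 + (-193 + 121*R) = -189 + 121*R)
g(12) + (29 + 84)*109 = (-189 + 121*12) + (29 + 84)*109 = (-189 + 1452) + 113*109 = 1263 + 12317 = 13580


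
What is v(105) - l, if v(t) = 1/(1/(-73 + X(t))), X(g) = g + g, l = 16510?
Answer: -16373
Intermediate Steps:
X(g) = 2*g
v(t) = -73 + 2*t (v(t) = 1/(1/(-73 + 2*t)) = -73 + 2*t)
v(105) - l = (-73 + 2*105) - 1*16510 = (-73 + 210) - 16510 = 137 - 16510 = -16373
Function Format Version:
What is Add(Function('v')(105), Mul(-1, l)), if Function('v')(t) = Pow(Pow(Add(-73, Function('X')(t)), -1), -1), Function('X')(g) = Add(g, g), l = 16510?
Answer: -16373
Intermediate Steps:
Function('X')(g) = Mul(2, g)
Function('v')(t) = Add(-73, Mul(2, t)) (Function('v')(t) = Pow(Pow(Add(-73, Mul(2, t)), -1), -1) = Add(-73, Mul(2, t)))
Add(Function('v')(105), Mul(-1, l)) = Add(Add(-73, Mul(2, 105)), Mul(-1, 16510)) = Add(Add(-73, 210), -16510) = Add(137, -16510) = -16373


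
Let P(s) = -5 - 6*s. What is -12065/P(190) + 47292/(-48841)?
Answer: 107023465/11184589 ≈ 9.5688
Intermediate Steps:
-12065/P(190) + 47292/(-48841) = -12065/(-5 - 6*190) + 47292/(-48841) = -12065/(-5 - 1140) + 47292*(-1/48841) = -12065/(-1145) - 47292/48841 = -12065*(-1/1145) - 47292/48841 = 2413/229 - 47292/48841 = 107023465/11184589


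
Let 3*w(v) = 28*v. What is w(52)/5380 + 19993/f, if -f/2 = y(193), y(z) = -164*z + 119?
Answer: 34542593/84823770 ≈ 0.40723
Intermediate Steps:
w(v) = 28*v/3 (w(v) = (28*v)/3 = 28*v/3)
y(z) = 119 - 164*z
f = 63066 (f = -2*(119 - 164*193) = -2*(119 - 31652) = -2*(-31533) = 63066)
w(52)/5380 + 19993/f = ((28/3)*52)/5380 + 19993/63066 = (1456/3)*(1/5380) + 19993*(1/63066) = 364/4035 + 19993/63066 = 34542593/84823770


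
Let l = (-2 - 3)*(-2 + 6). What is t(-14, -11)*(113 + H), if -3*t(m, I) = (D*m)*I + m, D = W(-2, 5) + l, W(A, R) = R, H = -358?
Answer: -569380/3 ≈ -1.8979e+5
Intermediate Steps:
l = -20 (l = -5*4 = -20)
D = -15 (D = 5 - 20 = -15)
t(m, I) = -m/3 + 5*I*m (t(m, I) = -((-15*m)*I + m)/3 = -(-15*I*m + m)/3 = -(m - 15*I*m)/3 = -m/3 + 5*I*m)
t(-14, -11)*(113 + H) = ((⅓)*(-14)*(-1 + 15*(-11)))*(113 - 358) = ((⅓)*(-14)*(-1 - 165))*(-245) = ((⅓)*(-14)*(-166))*(-245) = (2324/3)*(-245) = -569380/3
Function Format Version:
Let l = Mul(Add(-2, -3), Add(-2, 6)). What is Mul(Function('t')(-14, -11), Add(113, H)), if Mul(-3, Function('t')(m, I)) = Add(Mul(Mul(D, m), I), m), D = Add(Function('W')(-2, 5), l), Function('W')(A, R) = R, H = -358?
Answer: Rational(-569380, 3) ≈ -1.8979e+5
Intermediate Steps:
l = -20 (l = Mul(-5, 4) = -20)
D = -15 (D = Add(5, -20) = -15)
Function('t')(m, I) = Add(Mul(Rational(-1, 3), m), Mul(5, I, m)) (Function('t')(m, I) = Mul(Rational(-1, 3), Add(Mul(Mul(-15, m), I), m)) = Mul(Rational(-1, 3), Add(Mul(-15, I, m), m)) = Mul(Rational(-1, 3), Add(m, Mul(-15, I, m))) = Add(Mul(Rational(-1, 3), m), Mul(5, I, m)))
Mul(Function('t')(-14, -11), Add(113, H)) = Mul(Mul(Rational(1, 3), -14, Add(-1, Mul(15, -11))), Add(113, -358)) = Mul(Mul(Rational(1, 3), -14, Add(-1, -165)), -245) = Mul(Mul(Rational(1, 3), -14, -166), -245) = Mul(Rational(2324, 3), -245) = Rational(-569380, 3)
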